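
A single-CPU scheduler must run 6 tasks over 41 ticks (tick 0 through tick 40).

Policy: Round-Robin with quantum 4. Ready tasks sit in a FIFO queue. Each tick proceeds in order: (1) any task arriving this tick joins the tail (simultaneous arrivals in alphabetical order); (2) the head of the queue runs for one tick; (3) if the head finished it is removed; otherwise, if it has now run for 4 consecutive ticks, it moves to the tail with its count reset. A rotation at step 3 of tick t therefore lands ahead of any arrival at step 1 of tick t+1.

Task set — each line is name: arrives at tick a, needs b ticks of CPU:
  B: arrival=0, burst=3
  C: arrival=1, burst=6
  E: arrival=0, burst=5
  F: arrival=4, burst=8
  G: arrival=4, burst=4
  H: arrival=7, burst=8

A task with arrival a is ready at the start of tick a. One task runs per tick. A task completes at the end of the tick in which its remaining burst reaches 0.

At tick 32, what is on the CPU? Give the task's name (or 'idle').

running at tick 32 = H

t=0: queue=[B,E] q_used=0 → run B
t=1: queue=[B,E,C] q_used=1 → run B
t=2: queue=[B,E,C] q_used=2 → run B
t=3: queue=[E,C] q_used=0 → run E
t=4: queue=[E,C,F,G] q_used=1 → run E
t=5: queue=[E,C,F,G] q_used=2 → run E
t=6: queue=[E,C,F,G] q_used=3 → run E
t=7: queue=[C,F,G,E,H] q_used=0 → run C
t=8: queue=[C,F,G,E,H] q_used=1 → run C
t=9: queue=[C,F,G,E,H] q_used=2 → run C
t=10: queue=[C,F,G,E,H] q_used=3 → run C
t=11: queue=[F,G,E,H,C] q_used=0 → run F
t=12: queue=[F,G,E,H,C] q_used=1 → run F
t=13: queue=[F,G,E,H,C] q_used=2 → run F
t=14: queue=[F,G,E,H,C] q_used=3 → run F
t=15: queue=[G,E,H,C,F] q_used=0 → run G
t=16: queue=[G,E,H,C,F] q_used=1 → run G
t=17: queue=[G,E,H,C,F] q_used=2 → run G
t=18: queue=[G,E,H,C,F] q_used=3 → run G
t=19: queue=[E,H,C,F] q_used=0 → run E
t=20: queue=[H,C,F] q_used=0 → run H
t=21: queue=[H,C,F] q_used=1 → run H
t=22: queue=[H,C,F] q_used=2 → run H
t=23: queue=[H,C,F] q_used=3 → run H
t=24: queue=[C,F,H] q_used=0 → run C
t=25: queue=[C,F,H] q_used=1 → run C
t=26: queue=[F,H] q_used=0 → run F
t=27: queue=[F,H] q_used=1 → run F
t=28: queue=[F,H] q_used=2 → run F
t=29: queue=[F,H] q_used=3 → run F
t=30: queue=[H] q_used=0 → run H
t=31: queue=[H] q_used=1 → run H
t=32: queue=[H] q_used=2 → run H
t=33: queue=[H] q_used=3 → run H
t=34: (idle)
t=35: (idle)
t=36: (idle)
t=37: (idle)
t=38: (idle)
t=39: (idle)
t=40: (idle)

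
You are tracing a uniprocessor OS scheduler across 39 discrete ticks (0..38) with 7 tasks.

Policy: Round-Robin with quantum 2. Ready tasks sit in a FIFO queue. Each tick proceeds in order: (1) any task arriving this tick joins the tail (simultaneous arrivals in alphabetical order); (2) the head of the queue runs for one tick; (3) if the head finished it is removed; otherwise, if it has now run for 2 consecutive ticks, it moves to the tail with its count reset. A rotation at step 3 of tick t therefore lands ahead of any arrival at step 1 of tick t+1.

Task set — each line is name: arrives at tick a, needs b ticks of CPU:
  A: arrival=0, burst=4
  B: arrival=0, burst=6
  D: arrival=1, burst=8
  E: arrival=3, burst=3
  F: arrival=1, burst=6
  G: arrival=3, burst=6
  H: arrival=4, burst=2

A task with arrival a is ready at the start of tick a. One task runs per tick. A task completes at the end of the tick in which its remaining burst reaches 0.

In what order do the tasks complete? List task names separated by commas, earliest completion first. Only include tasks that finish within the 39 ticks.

t=0: queue=[A,B] q_used=0 → run A
t=1: queue=[A,B,D,F] q_used=1 → run A
t=2: queue=[B,D,F,A] q_used=0 → run B
t=3: queue=[B,D,F,A,E,G] q_used=1 → run B
t=4: queue=[D,F,A,E,G,B,H] q_used=0 → run D
t=5: queue=[D,F,A,E,G,B,H] q_used=1 → run D
t=6: queue=[F,A,E,G,B,H,D] q_used=0 → run F
t=7: queue=[F,A,E,G,B,H,D] q_used=1 → run F
t=8: queue=[A,E,G,B,H,D,F] q_used=0 → run A
t=9: queue=[A,E,G,B,H,D,F] q_used=1 → run A
t=10: queue=[E,G,B,H,D,F] q_used=0 → run E
t=11: queue=[E,G,B,H,D,F] q_used=1 → run E
t=12: queue=[G,B,H,D,F,E] q_used=0 → run G
t=13: queue=[G,B,H,D,F,E] q_used=1 → run G
t=14: queue=[B,H,D,F,E,G] q_used=0 → run B
t=15: queue=[B,H,D,F,E,G] q_used=1 → run B
t=16: queue=[H,D,F,E,G,B] q_used=0 → run H
t=17: queue=[H,D,F,E,G,B] q_used=1 → run H
t=18: queue=[D,F,E,G,B] q_used=0 → run D
t=19: queue=[D,F,E,G,B] q_used=1 → run D
t=20: queue=[F,E,G,B,D] q_used=0 → run F
t=21: queue=[F,E,G,B,D] q_used=1 → run F
t=22: queue=[E,G,B,D,F] q_used=0 → run E
t=23: queue=[G,B,D,F] q_used=0 → run G
t=24: queue=[G,B,D,F] q_used=1 → run G
t=25: queue=[B,D,F,G] q_used=0 → run B
t=26: queue=[B,D,F,G] q_used=1 → run B
t=27: queue=[D,F,G] q_used=0 → run D
t=28: queue=[D,F,G] q_used=1 → run D
t=29: queue=[F,G,D] q_used=0 → run F
t=30: queue=[F,G,D] q_used=1 → run F
t=31: queue=[G,D] q_used=0 → run G
t=32: queue=[G,D] q_used=1 → run G
t=33: queue=[D] q_used=0 → run D
t=34: queue=[D] q_used=1 → run D
t=35: (idle)
t=36: (idle)
t=37: (idle)
t=38: (idle)

completion order = A, H, E, B, F, G, D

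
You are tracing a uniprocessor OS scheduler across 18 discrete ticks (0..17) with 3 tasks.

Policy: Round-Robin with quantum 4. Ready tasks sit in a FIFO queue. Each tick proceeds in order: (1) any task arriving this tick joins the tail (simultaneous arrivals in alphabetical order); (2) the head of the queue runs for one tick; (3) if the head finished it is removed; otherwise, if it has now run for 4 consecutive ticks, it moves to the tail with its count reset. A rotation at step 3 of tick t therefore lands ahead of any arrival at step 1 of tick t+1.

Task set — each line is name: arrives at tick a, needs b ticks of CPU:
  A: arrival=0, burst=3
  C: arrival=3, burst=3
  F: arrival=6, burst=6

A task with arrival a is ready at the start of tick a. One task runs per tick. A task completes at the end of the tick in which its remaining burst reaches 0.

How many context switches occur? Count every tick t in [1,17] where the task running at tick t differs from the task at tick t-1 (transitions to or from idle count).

context switches = 3

t=0: queue=[A] q_used=0 → run A
t=1: queue=[A] q_used=1 → run A
t=2: queue=[A] q_used=2 → run A
t=3: queue=[C] q_used=0 → run C
t=4: queue=[C] q_used=1 → run C
t=5: queue=[C] q_used=2 → run C
t=6: queue=[F] q_used=0 → run F
t=7: queue=[F] q_used=1 → run F
t=8: queue=[F] q_used=2 → run F
t=9: queue=[F] q_used=3 → run F
t=10: queue=[F] q_used=0 → run F
t=11: queue=[F] q_used=1 → run F
t=12: (idle)
t=13: (idle)
t=14: (idle)
t=15: (idle)
t=16: (idle)
t=17: (idle)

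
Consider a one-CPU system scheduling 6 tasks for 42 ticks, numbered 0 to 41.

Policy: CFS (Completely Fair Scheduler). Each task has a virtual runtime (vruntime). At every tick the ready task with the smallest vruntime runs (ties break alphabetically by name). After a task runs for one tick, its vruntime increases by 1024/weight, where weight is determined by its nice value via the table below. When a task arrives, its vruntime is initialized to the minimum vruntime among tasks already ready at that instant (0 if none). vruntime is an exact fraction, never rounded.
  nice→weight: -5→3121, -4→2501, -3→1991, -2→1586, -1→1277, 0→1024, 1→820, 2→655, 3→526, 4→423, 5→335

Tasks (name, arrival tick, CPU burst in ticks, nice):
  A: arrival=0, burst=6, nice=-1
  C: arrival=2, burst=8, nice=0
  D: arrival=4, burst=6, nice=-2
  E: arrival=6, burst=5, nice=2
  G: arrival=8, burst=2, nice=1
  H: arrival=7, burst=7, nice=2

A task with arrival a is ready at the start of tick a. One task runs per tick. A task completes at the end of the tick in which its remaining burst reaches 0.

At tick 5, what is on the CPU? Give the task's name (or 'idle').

running at tick 5 = D

t=0: vr[A=0] → run A
t=1: vr[A=1024/1277] → run A
t=2: vr[A=2048/1277 C=2048/1277] → run A
t=3: vr[A=3072/1277 C=2048/1277] → run C
t=4: vr[A=3072/1277 C=3325/1277 D=3072/1277] → run A
t=5: vr[A=4096/1277 C=3325/1277 D=3072/1277] → run D
t=6: vr[A=4096/1277 C=3325/1277 D=3089920/1012661 E=3325/1277] → run C
t=7: vr[A=4096/1277 C=4602/1277 D=3089920/1012661 E=3325/1277 H=3325/1277] → run E
t=8: vr[A=4096/1277 C=4602/1277 D=3089920/1012661 E=3485523/836435 G=3325/1277 H=3325/1277] → run G
t=9: vr[A=4096/1277 C=4602/1277 D=3089920/1012661 E=3485523/836435 G=1008537/261785 H=3325/1277] → run H
t=10: vr[A=4096/1277 C=4602/1277 D=3089920/1012661 E=3485523/836435 G=1008537/261785 H=3485523/836435] → run D
t=11: vr[A=4096/1277 C=4602/1277 D=3743744/1012661 E=3485523/836435 G=1008537/261785 H=3485523/836435] → run A
t=12: vr[A=5120/1277 C=4602/1277 D=3743744/1012661 E=3485523/836435 G=1008537/261785 H=3485523/836435] → run C
t=13: vr[A=5120/1277 C=5879/1277 D=3743744/1012661 E=3485523/836435 G=1008537/261785 H=3485523/836435] → run D
t=14: vr[A=5120/1277 C=5879/1277 D=4397568/1012661 E=3485523/836435 G=1008537/261785 H=3485523/836435] → run G
t=15: vr[A=5120/1277 C=5879/1277 D=4397568/1012661 E=3485523/836435 H=3485523/836435] → run A
t=16: vr[C=5879/1277 D=4397568/1012661 E=3485523/836435 H=3485523/836435] → run E
t=17: vr[C=5879/1277 D=4397568/1012661 E=4793171/836435 H=3485523/836435] → run H
t=18: vr[C=5879/1277 D=4397568/1012661 E=4793171/836435 H=4793171/836435] → run D
t=19: vr[C=5879/1277 D=5051392/1012661 E=4793171/836435 H=4793171/836435] → run C
t=20: vr[C=7156/1277 D=5051392/1012661 E=4793171/836435 H=4793171/836435] → run D
t=21: vr[C=7156/1277 D=5705216/1012661 E=4793171/836435 H=4793171/836435] → run C
t=22: vr[C=8433/1277 D=5705216/1012661 E=4793171/836435 H=4793171/836435] → run D
t=23: vr[C=8433/1277 E=4793171/836435 H=4793171/836435] → run E
t=24: vr[C=8433/1277 E=6100819/836435 H=4793171/836435] → run H
t=25: vr[C=8433/1277 E=6100819/836435 H=6100819/836435] → run C
t=26: vr[C=9710/1277 E=6100819/836435 H=6100819/836435] → run E
t=27: vr[C=9710/1277 E=7408467/836435 H=6100819/836435] → run H
t=28: vr[C=9710/1277 E=7408467/836435 H=7408467/836435] → run C
t=29: vr[C=10987/1277 E=7408467/836435 H=7408467/836435] → run C
t=30: vr[E=7408467/836435 H=7408467/836435] → run E
t=31: vr[H=7408467/836435] → run H
t=32: vr[H=1743223/167287] → run H
t=33: vr[H=10023763/836435] → run H
t=34: (idle)
t=35: (idle)
t=36: (idle)
t=37: (idle)
t=38: (idle)
t=39: (idle)
t=40: (idle)
t=41: (idle)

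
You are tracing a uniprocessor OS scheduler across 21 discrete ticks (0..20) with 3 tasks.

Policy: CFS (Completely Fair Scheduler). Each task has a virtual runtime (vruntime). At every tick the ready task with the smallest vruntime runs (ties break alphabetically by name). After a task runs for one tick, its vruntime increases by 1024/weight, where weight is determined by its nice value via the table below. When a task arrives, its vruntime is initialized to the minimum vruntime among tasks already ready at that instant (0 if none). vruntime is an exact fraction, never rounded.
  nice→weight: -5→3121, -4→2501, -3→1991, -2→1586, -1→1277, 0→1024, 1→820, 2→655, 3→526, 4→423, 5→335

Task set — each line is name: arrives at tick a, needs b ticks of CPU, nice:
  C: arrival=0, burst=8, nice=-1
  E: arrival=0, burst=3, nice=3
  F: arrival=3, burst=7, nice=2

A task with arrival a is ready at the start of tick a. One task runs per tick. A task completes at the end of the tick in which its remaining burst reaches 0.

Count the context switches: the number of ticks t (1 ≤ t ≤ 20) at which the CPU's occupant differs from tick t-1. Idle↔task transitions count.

context switches = 13

t=0: vr[C=0 E=0] → run C
t=1: vr[C=1024/1277 E=0] → run E
t=2: vr[C=1024/1277 E=512/263] → run C
t=3: vr[C=2048/1277 E=512/263 F=2048/1277] → run C
t=4: vr[C=3072/1277 E=512/263 F=2048/1277] → run F
t=5: vr[C=3072/1277 E=512/263 F=2649088/836435] → run E
t=6: vr[C=3072/1277 E=1024/263 F=2649088/836435] → run C
t=7: vr[C=4096/1277 E=1024/263 F=2649088/836435] → run F
t=8: vr[C=4096/1277 E=1024/263 F=3956736/836435] → run C
t=9: vr[C=5120/1277 E=1024/263 F=3956736/836435] → run E
t=10: vr[C=5120/1277 F=3956736/836435] → run C
t=11: vr[C=6144/1277 F=3956736/836435] → run F
t=12: vr[C=6144/1277 F=5264384/836435] → run C
t=13: vr[C=7168/1277 F=5264384/836435] → run C
t=14: vr[F=5264384/836435] → run F
t=15: vr[F=6572032/836435] → run F
t=16: vr[F=1575936/167287] → run F
t=17: vr[F=9187328/836435] → run F
t=18: (idle)
t=19: (idle)
t=20: (idle)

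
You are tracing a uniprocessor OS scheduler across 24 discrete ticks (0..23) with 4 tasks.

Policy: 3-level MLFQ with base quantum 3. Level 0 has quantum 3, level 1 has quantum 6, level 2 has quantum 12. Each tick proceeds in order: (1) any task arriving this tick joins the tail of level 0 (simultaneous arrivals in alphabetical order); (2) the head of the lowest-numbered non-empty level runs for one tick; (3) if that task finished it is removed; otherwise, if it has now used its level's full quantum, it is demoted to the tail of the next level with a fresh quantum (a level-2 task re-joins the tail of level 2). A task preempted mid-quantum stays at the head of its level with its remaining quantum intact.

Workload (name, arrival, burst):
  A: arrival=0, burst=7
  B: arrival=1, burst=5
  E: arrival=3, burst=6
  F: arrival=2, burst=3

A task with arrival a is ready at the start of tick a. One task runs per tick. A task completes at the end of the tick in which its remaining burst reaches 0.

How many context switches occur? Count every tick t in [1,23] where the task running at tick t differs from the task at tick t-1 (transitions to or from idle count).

context switches = 7

t=0: L0/L1/L2 = A/-/- → run A
t=1: L0/L1/L2 = AB/-/- → run A
t=2: L0/L1/L2 = ABF/-/- → run A
t=3: L0/L1/L2 = BFE/A/- → run B
t=4: L0/L1/L2 = BFE/A/- → run B
t=5: L0/L1/L2 = BFE/A/- → run B
t=6: L0/L1/L2 = FE/AB/- → run F
t=7: L0/L1/L2 = FE/AB/- → run F
t=8: L0/L1/L2 = FE/AB/- → run F
t=9: L0/L1/L2 = E/AB/- → run E
t=10: L0/L1/L2 = E/AB/- → run E
t=11: L0/L1/L2 = E/AB/- → run E
t=12: L0/L1/L2 = -/ABE/- → run A
t=13: L0/L1/L2 = -/ABE/- → run A
t=14: L0/L1/L2 = -/ABE/- → run A
t=15: L0/L1/L2 = -/ABE/- → run A
t=16: L0/L1/L2 = -/BE/- → run B
t=17: L0/L1/L2 = -/BE/- → run B
t=18: L0/L1/L2 = -/E/- → run E
t=19: L0/L1/L2 = -/E/- → run E
t=20: L0/L1/L2 = -/E/- → run E
t=21: (idle)
t=22: (idle)
t=23: (idle)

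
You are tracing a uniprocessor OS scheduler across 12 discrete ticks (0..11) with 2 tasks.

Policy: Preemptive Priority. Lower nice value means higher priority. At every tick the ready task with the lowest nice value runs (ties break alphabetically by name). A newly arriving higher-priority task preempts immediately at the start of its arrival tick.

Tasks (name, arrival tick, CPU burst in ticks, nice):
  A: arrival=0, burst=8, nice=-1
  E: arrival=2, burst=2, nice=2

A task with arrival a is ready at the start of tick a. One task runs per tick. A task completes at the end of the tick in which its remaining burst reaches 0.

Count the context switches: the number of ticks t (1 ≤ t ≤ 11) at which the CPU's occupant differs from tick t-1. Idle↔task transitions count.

t=0: ready={A} → run A
t=1: ready={A} → run A
t=2: ready={A,E} → run A
t=3: ready={A,E} → run A
t=4: ready={A,E} → run A
t=5: ready={A,E} → run A
t=6: ready={A,E} → run A
t=7: ready={A,E} → run A
t=8: ready={E} → run E
t=9: ready={E} → run E
t=10: (idle)
t=11: (idle)

context switches = 2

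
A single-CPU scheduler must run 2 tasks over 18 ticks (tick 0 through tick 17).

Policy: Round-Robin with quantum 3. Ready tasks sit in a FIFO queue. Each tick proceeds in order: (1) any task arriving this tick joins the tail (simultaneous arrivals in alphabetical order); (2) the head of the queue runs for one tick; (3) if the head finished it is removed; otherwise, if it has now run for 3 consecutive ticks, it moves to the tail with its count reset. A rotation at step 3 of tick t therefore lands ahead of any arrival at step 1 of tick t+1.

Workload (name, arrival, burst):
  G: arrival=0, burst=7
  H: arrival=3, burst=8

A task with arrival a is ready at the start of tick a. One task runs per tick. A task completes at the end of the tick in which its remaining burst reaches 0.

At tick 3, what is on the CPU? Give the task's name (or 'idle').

running at tick 3 = G

t=0: queue=[G] q_used=0 → run G
t=1: queue=[G] q_used=1 → run G
t=2: queue=[G] q_used=2 → run G
t=3: queue=[G,H] q_used=0 → run G
t=4: queue=[G,H] q_used=1 → run G
t=5: queue=[G,H] q_used=2 → run G
t=6: queue=[H,G] q_used=0 → run H
t=7: queue=[H,G] q_used=1 → run H
t=8: queue=[H,G] q_used=2 → run H
t=9: queue=[G,H] q_used=0 → run G
t=10: queue=[H] q_used=0 → run H
t=11: queue=[H] q_used=1 → run H
t=12: queue=[H] q_used=2 → run H
t=13: queue=[H] q_used=0 → run H
t=14: queue=[H] q_used=1 → run H
t=15: (idle)
t=16: (idle)
t=17: (idle)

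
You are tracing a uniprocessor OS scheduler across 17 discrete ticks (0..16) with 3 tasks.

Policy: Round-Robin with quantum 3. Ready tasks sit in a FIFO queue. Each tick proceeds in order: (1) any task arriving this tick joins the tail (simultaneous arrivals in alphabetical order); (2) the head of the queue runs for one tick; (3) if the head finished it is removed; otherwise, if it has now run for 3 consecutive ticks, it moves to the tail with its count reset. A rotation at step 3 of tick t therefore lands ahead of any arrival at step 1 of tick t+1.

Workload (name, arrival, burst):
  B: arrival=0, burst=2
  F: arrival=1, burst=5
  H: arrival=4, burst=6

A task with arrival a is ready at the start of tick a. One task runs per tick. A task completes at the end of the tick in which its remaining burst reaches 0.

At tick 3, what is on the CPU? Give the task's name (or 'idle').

running at tick 3 = F

t=0: queue=[B] q_used=0 → run B
t=1: queue=[B,F] q_used=1 → run B
t=2: queue=[F] q_used=0 → run F
t=3: queue=[F] q_used=1 → run F
t=4: queue=[F,H] q_used=2 → run F
t=5: queue=[H,F] q_used=0 → run H
t=6: queue=[H,F] q_used=1 → run H
t=7: queue=[H,F] q_used=2 → run H
t=8: queue=[F,H] q_used=0 → run F
t=9: queue=[F,H] q_used=1 → run F
t=10: queue=[H] q_used=0 → run H
t=11: queue=[H] q_used=1 → run H
t=12: queue=[H] q_used=2 → run H
t=13: (idle)
t=14: (idle)
t=15: (idle)
t=16: (idle)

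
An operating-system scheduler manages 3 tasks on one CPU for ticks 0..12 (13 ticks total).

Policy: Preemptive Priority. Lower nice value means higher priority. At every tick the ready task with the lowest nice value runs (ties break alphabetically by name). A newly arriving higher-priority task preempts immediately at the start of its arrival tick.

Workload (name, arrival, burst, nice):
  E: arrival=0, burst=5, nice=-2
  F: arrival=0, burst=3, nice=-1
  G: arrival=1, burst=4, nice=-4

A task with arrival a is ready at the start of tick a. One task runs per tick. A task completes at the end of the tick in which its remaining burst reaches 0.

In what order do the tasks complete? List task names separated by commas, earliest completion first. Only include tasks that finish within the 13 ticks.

t=0: ready={E,F} → run E
t=1: ready={E,F,G} → run G
t=2: ready={E,F,G} → run G
t=3: ready={E,F,G} → run G
t=4: ready={E,F,G} → run G
t=5: ready={E,F} → run E
t=6: ready={E,F} → run E
t=7: ready={E,F} → run E
t=8: ready={E,F} → run E
t=9: ready={F} → run F
t=10: ready={F} → run F
t=11: ready={F} → run F
t=12: (idle)

completion order = G, E, F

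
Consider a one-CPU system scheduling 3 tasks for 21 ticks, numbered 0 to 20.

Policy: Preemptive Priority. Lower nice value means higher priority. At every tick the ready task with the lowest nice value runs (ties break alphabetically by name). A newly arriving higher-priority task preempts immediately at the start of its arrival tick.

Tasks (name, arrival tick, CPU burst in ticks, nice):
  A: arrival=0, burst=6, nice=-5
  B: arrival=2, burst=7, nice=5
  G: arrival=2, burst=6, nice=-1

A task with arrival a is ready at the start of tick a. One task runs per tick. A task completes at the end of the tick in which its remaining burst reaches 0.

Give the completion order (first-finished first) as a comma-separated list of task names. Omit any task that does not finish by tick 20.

completion order = A, G, B

t=0: ready={A} → run A
t=1: ready={A} → run A
t=2: ready={A,B,G} → run A
t=3: ready={A,B,G} → run A
t=4: ready={A,B,G} → run A
t=5: ready={A,B,G} → run A
t=6: ready={B,G} → run G
t=7: ready={B,G} → run G
t=8: ready={B,G} → run G
t=9: ready={B,G} → run G
t=10: ready={B,G} → run G
t=11: ready={B,G} → run G
t=12: ready={B} → run B
t=13: ready={B} → run B
t=14: ready={B} → run B
t=15: ready={B} → run B
t=16: ready={B} → run B
t=17: ready={B} → run B
t=18: ready={B} → run B
t=19: (idle)
t=20: (idle)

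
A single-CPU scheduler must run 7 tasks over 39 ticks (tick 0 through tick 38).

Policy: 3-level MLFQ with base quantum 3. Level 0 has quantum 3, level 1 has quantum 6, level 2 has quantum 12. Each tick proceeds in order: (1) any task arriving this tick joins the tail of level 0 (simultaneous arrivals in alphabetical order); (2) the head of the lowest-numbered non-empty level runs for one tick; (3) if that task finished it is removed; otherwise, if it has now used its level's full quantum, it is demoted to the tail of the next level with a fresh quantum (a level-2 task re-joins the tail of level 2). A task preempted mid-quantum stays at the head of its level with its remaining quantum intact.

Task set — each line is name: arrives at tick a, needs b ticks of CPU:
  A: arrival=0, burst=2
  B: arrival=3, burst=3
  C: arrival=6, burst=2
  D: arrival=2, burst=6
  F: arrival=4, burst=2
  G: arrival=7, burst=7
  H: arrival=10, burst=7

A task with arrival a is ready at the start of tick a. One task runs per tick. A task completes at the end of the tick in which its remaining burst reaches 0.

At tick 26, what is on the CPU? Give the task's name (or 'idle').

running at tick 26 = H

t=0: L0/L1/L2 = A/-/- → run A
t=1: L0/L1/L2 = A/-/- → run A
t=2: L0/L1/L2 = D/-/- → run D
t=3: L0/L1/L2 = DB/-/- → run D
t=4: L0/L1/L2 = DBF/-/- → run D
t=5: L0/L1/L2 = BF/D/- → run B
t=6: L0/L1/L2 = BFC/D/- → run B
t=7: L0/L1/L2 = BFCG/D/- → run B
t=8: L0/L1/L2 = FCG/D/- → run F
t=9: L0/L1/L2 = FCG/D/- → run F
t=10: L0/L1/L2 = CGH/D/- → run C
t=11: L0/L1/L2 = CGH/D/- → run C
t=12: L0/L1/L2 = GH/D/- → run G
t=13: L0/L1/L2 = GH/D/- → run G
t=14: L0/L1/L2 = GH/D/- → run G
t=15: L0/L1/L2 = H/DG/- → run H
t=16: L0/L1/L2 = H/DG/- → run H
t=17: L0/L1/L2 = H/DG/- → run H
t=18: L0/L1/L2 = -/DGH/- → run D
t=19: L0/L1/L2 = -/DGH/- → run D
t=20: L0/L1/L2 = -/DGH/- → run D
t=21: L0/L1/L2 = -/GH/- → run G
t=22: L0/L1/L2 = -/GH/- → run G
t=23: L0/L1/L2 = -/GH/- → run G
t=24: L0/L1/L2 = -/GH/- → run G
t=25: L0/L1/L2 = -/H/- → run H
t=26: L0/L1/L2 = -/H/- → run H
t=27: L0/L1/L2 = -/H/- → run H
t=28: L0/L1/L2 = -/H/- → run H
t=29: (idle)
t=30: (idle)
t=31: (idle)
t=32: (idle)
t=33: (idle)
t=34: (idle)
t=35: (idle)
t=36: (idle)
t=37: (idle)
t=38: (idle)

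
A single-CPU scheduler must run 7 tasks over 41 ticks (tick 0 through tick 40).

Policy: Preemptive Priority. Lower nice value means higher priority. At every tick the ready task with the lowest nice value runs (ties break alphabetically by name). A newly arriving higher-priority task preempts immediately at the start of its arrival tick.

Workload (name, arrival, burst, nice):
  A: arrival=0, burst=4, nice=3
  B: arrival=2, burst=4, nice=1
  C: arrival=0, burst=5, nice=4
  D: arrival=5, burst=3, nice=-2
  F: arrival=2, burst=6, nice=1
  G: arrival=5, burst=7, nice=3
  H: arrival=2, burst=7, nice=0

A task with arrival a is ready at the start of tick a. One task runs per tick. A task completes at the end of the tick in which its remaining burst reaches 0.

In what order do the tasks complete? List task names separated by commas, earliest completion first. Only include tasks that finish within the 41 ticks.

completion order = D, H, B, F, A, G, C

t=0: ready={A,C} → run A
t=1: ready={A,C} → run A
t=2: ready={A,B,C,F,H} → run H
t=3: ready={A,B,C,F,H} → run H
t=4: ready={A,B,C,F,H} → run H
t=5: ready={A,B,C,D,F,G,H} → run D
t=6: ready={A,B,C,D,F,G,H} → run D
t=7: ready={A,B,C,D,F,G,H} → run D
t=8: ready={A,B,C,F,G,H} → run H
t=9: ready={A,B,C,F,G,H} → run H
t=10: ready={A,B,C,F,G,H} → run H
t=11: ready={A,B,C,F,G,H} → run H
t=12: ready={A,B,C,F,G} → run B
t=13: ready={A,B,C,F,G} → run B
t=14: ready={A,B,C,F,G} → run B
t=15: ready={A,B,C,F,G} → run B
t=16: ready={A,C,F,G} → run F
t=17: ready={A,C,F,G} → run F
t=18: ready={A,C,F,G} → run F
t=19: ready={A,C,F,G} → run F
t=20: ready={A,C,F,G} → run F
t=21: ready={A,C,F,G} → run F
t=22: ready={A,C,G} → run A
t=23: ready={A,C,G} → run A
t=24: ready={C,G} → run G
t=25: ready={C,G} → run G
t=26: ready={C,G} → run G
t=27: ready={C,G} → run G
t=28: ready={C,G} → run G
t=29: ready={C,G} → run G
t=30: ready={C,G} → run G
t=31: ready={C} → run C
t=32: ready={C} → run C
t=33: ready={C} → run C
t=34: ready={C} → run C
t=35: ready={C} → run C
t=36: (idle)
t=37: (idle)
t=38: (idle)
t=39: (idle)
t=40: (idle)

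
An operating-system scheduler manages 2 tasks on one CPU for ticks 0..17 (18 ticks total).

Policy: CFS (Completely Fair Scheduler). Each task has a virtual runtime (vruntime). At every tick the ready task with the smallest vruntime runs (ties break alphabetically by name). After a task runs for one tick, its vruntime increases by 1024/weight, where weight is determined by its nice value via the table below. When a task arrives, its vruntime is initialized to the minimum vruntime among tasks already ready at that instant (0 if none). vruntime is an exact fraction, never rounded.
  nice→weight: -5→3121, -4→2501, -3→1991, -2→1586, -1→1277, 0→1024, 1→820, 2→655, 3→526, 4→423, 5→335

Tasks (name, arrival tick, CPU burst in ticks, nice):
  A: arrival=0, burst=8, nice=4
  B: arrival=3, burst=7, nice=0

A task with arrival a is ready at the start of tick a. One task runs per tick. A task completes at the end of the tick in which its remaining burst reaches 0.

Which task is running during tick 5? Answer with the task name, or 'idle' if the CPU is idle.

running at tick 5 = B

t=0: vr[A=0] → run A
t=1: vr[A=1024/423] → run A
t=2: vr[A=2048/423] → run A
t=3: vr[A=1024/141 B=1024/141] → run A
t=4: vr[A=4096/423 B=1024/141] → run B
t=5: vr[A=4096/423 B=1165/141] → run B
t=6: vr[A=4096/423 B=1306/141] → run B
t=7: vr[A=4096/423 B=1447/141] → run A
t=8: vr[A=5120/423 B=1447/141] → run B
t=9: vr[A=5120/423 B=1588/141] → run B
t=10: vr[A=5120/423 B=1729/141] → run A
t=11: vr[A=2048/141 B=1729/141] → run B
t=12: vr[A=2048/141 B=1870/141] → run B
t=13: vr[A=2048/141] → run A
t=14: vr[A=7168/423] → run A
t=15: (idle)
t=16: (idle)
t=17: (idle)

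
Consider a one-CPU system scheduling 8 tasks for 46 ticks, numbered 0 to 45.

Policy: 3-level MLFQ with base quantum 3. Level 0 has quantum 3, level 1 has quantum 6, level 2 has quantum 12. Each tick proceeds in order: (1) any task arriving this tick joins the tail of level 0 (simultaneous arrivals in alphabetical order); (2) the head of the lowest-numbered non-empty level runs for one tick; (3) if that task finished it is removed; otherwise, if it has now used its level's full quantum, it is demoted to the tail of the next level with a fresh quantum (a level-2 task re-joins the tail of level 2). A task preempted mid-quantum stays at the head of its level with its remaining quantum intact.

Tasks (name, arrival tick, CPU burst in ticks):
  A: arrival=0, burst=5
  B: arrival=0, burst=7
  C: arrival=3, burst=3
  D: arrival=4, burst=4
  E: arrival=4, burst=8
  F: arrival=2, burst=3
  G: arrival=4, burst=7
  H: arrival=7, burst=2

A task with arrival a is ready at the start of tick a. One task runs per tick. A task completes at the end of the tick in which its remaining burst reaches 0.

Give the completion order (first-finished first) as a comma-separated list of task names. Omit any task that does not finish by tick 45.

completion order = F, C, H, A, B, D, E, G

t=0: L0/L1/L2 = AB/-/- → run A
t=1: L0/L1/L2 = AB/-/- → run A
t=2: L0/L1/L2 = ABF/-/- → run A
t=3: L0/L1/L2 = BFC/A/- → run B
t=4: L0/L1/L2 = BFCDEG/A/- → run B
t=5: L0/L1/L2 = BFCDEG/A/- → run B
t=6: L0/L1/L2 = FCDEG/AB/- → run F
t=7: L0/L1/L2 = FCDEGH/AB/- → run F
t=8: L0/L1/L2 = FCDEGH/AB/- → run F
t=9: L0/L1/L2 = CDEGH/AB/- → run C
t=10: L0/L1/L2 = CDEGH/AB/- → run C
t=11: L0/L1/L2 = CDEGH/AB/- → run C
t=12: L0/L1/L2 = DEGH/AB/- → run D
t=13: L0/L1/L2 = DEGH/AB/- → run D
t=14: L0/L1/L2 = DEGH/AB/- → run D
t=15: L0/L1/L2 = EGH/ABD/- → run E
t=16: L0/L1/L2 = EGH/ABD/- → run E
t=17: L0/L1/L2 = EGH/ABD/- → run E
t=18: L0/L1/L2 = GH/ABDE/- → run G
t=19: L0/L1/L2 = GH/ABDE/- → run G
t=20: L0/L1/L2 = GH/ABDE/- → run G
t=21: L0/L1/L2 = H/ABDEG/- → run H
t=22: L0/L1/L2 = H/ABDEG/- → run H
t=23: L0/L1/L2 = -/ABDEG/- → run A
t=24: L0/L1/L2 = -/ABDEG/- → run A
t=25: L0/L1/L2 = -/BDEG/- → run B
t=26: L0/L1/L2 = -/BDEG/- → run B
t=27: L0/L1/L2 = -/BDEG/- → run B
t=28: L0/L1/L2 = -/BDEG/- → run B
t=29: L0/L1/L2 = -/DEG/- → run D
t=30: L0/L1/L2 = -/EG/- → run E
t=31: L0/L1/L2 = -/EG/- → run E
t=32: L0/L1/L2 = -/EG/- → run E
t=33: L0/L1/L2 = -/EG/- → run E
t=34: L0/L1/L2 = -/EG/- → run E
t=35: L0/L1/L2 = -/G/- → run G
t=36: L0/L1/L2 = -/G/- → run G
t=37: L0/L1/L2 = -/G/- → run G
t=38: L0/L1/L2 = -/G/- → run G
t=39: (idle)
t=40: (idle)
t=41: (idle)
t=42: (idle)
t=43: (idle)
t=44: (idle)
t=45: (idle)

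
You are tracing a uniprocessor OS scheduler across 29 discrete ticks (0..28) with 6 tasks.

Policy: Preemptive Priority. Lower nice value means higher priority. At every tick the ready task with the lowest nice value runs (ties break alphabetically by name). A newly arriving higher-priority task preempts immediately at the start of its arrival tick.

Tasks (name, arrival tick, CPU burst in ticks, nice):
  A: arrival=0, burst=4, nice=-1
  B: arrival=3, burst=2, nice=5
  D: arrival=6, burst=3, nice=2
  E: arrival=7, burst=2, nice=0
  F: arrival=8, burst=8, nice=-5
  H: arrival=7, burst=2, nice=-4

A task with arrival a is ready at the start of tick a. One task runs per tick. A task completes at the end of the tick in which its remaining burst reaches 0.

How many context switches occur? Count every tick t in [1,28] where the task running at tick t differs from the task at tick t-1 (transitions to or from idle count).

context switches = 8

t=0: ready={A} → run A
t=1: ready={A} → run A
t=2: ready={A} → run A
t=3: ready={A,B} → run A
t=4: ready={B} → run B
t=5: ready={B} → run B
t=6: ready={D} → run D
t=7: ready={D,E,H} → run H
t=8: ready={D,E,F,H} → run F
t=9: ready={D,E,F,H} → run F
t=10: ready={D,E,F,H} → run F
t=11: ready={D,E,F,H} → run F
t=12: ready={D,E,F,H} → run F
t=13: ready={D,E,F,H} → run F
t=14: ready={D,E,F,H} → run F
t=15: ready={D,E,F,H} → run F
t=16: ready={D,E,H} → run H
t=17: ready={D,E} → run E
t=18: ready={D,E} → run E
t=19: ready={D} → run D
t=20: ready={D} → run D
t=21: (idle)
t=22: (idle)
t=23: (idle)
t=24: (idle)
t=25: (idle)
t=26: (idle)
t=27: (idle)
t=28: (idle)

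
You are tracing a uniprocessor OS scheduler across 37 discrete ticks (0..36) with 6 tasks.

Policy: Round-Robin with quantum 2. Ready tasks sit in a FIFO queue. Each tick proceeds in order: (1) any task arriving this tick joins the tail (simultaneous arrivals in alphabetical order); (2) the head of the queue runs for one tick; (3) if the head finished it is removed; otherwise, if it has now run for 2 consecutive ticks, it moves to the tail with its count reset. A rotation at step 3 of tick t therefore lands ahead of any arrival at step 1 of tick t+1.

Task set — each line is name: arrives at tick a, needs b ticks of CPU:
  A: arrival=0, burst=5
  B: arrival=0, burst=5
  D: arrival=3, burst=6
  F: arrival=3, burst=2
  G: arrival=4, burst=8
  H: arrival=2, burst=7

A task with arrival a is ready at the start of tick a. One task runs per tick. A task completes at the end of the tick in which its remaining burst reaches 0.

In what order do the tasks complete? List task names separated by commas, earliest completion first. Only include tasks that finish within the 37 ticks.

completion order = F, A, B, D, H, G

t=0: queue=[A,B] q_used=0 → run A
t=1: queue=[A,B] q_used=1 → run A
t=2: queue=[B,A,H] q_used=0 → run B
t=3: queue=[B,A,H,D,F] q_used=1 → run B
t=4: queue=[A,H,D,F,B,G] q_used=0 → run A
t=5: queue=[A,H,D,F,B,G] q_used=1 → run A
t=6: queue=[H,D,F,B,G,A] q_used=0 → run H
t=7: queue=[H,D,F,B,G,A] q_used=1 → run H
t=8: queue=[D,F,B,G,A,H] q_used=0 → run D
t=9: queue=[D,F,B,G,A,H] q_used=1 → run D
t=10: queue=[F,B,G,A,H,D] q_used=0 → run F
t=11: queue=[F,B,G,A,H,D] q_used=1 → run F
t=12: queue=[B,G,A,H,D] q_used=0 → run B
t=13: queue=[B,G,A,H,D] q_used=1 → run B
t=14: queue=[G,A,H,D,B] q_used=0 → run G
t=15: queue=[G,A,H,D,B] q_used=1 → run G
t=16: queue=[A,H,D,B,G] q_used=0 → run A
t=17: queue=[H,D,B,G] q_used=0 → run H
t=18: queue=[H,D,B,G] q_used=1 → run H
t=19: queue=[D,B,G,H] q_used=0 → run D
t=20: queue=[D,B,G,H] q_used=1 → run D
t=21: queue=[B,G,H,D] q_used=0 → run B
t=22: queue=[G,H,D] q_used=0 → run G
t=23: queue=[G,H,D] q_used=1 → run G
t=24: queue=[H,D,G] q_used=0 → run H
t=25: queue=[H,D,G] q_used=1 → run H
t=26: queue=[D,G,H] q_used=0 → run D
t=27: queue=[D,G,H] q_used=1 → run D
t=28: queue=[G,H] q_used=0 → run G
t=29: queue=[G,H] q_used=1 → run G
t=30: queue=[H,G] q_used=0 → run H
t=31: queue=[G] q_used=0 → run G
t=32: queue=[G] q_used=1 → run G
t=33: (idle)
t=34: (idle)
t=35: (idle)
t=36: (idle)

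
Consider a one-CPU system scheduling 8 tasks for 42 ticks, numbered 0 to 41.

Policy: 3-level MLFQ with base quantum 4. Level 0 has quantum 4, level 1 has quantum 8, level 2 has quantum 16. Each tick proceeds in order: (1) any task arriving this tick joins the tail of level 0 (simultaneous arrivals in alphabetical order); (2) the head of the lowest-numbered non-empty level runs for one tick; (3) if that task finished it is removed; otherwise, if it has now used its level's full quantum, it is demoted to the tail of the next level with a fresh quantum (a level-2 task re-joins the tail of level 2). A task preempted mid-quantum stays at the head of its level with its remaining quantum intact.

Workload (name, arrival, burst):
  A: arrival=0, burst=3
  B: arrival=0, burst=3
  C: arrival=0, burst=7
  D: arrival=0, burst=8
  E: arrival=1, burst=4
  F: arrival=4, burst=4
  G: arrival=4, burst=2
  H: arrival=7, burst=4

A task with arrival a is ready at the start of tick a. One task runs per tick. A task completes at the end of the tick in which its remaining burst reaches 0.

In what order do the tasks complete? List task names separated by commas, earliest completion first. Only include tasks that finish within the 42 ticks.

completion order = A, B, E, F, G, H, C, D

t=0: L0/L1/L2 = ABCD/-/- → run A
t=1: L0/L1/L2 = ABCDE/-/- → run A
t=2: L0/L1/L2 = ABCDE/-/- → run A
t=3: L0/L1/L2 = BCDE/-/- → run B
t=4: L0/L1/L2 = BCDEFG/-/- → run B
t=5: L0/L1/L2 = BCDEFG/-/- → run B
t=6: L0/L1/L2 = CDEFG/-/- → run C
t=7: L0/L1/L2 = CDEFGH/-/- → run C
t=8: L0/L1/L2 = CDEFGH/-/- → run C
t=9: L0/L1/L2 = CDEFGH/-/- → run C
t=10: L0/L1/L2 = DEFGH/C/- → run D
t=11: L0/L1/L2 = DEFGH/C/- → run D
t=12: L0/L1/L2 = DEFGH/C/- → run D
t=13: L0/L1/L2 = DEFGH/C/- → run D
t=14: L0/L1/L2 = EFGH/CD/- → run E
t=15: L0/L1/L2 = EFGH/CD/- → run E
t=16: L0/L1/L2 = EFGH/CD/- → run E
t=17: L0/L1/L2 = EFGH/CD/- → run E
t=18: L0/L1/L2 = FGH/CD/- → run F
t=19: L0/L1/L2 = FGH/CD/- → run F
t=20: L0/L1/L2 = FGH/CD/- → run F
t=21: L0/L1/L2 = FGH/CD/- → run F
t=22: L0/L1/L2 = GH/CD/- → run G
t=23: L0/L1/L2 = GH/CD/- → run G
t=24: L0/L1/L2 = H/CD/- → run H
t=25: L0/L1/L2 = H/CD/- → run H
t=26: L0/L1/L2 = H/CD/- → run H
t=27: L0/L1/L2 = H/CD/- → run H
t=28: L0/L1/L2 = -/CD/- → run C
t=29: L0/L1/L2 = -/CD/- → run C
t=30: L0/L1/L2 = -/CD/- → run C
t=31: L0/L1/L2 = -/D/- → run D
t=32: L0/L1/L2 = -/D/- → run D
t=33: L0/L1/L2 = -/D/- → run D
t=34: L0/L1/L2 = -/D/- → run D
t=35: (idle)
t=36: (idle)
t=37: (idle)
t=38: (idle)
t=39: (idle)
t=40: (idle)
t=41: (idle)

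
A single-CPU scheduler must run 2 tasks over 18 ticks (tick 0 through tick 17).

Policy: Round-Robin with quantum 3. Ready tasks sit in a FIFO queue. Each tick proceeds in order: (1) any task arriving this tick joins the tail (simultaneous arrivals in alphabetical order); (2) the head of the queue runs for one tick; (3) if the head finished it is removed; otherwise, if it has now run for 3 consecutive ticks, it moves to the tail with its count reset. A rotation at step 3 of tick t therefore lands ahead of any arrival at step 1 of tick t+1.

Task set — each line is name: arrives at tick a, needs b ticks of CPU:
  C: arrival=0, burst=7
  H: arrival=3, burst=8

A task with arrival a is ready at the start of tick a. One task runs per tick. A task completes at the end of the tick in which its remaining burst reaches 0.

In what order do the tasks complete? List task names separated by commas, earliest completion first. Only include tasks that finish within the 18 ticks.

completion order = C, H

t=0: queue=[C] q_used=0 → run C
t=1: queue=[C] q_used=1 → run C
t=2: queue=[C] q_used=2 → run C
t=3: queue=[C,H] q_used=0 → run C
t=4: queue=[C,H] q_used=1 → run C
t=5: queue=[C,H] q_used=2 → run C
t=6: queue=[H,C] q_used=0 → run H
t=7: queue=[H,C] q_used=1 → run H
t=8: queue=[H,C] q_used=2 → run H
t=9: queue=[C,H] q_used=0 → run C
t=10: queue=[H] q_used=0 → run H
t=11: queue=[H] q_used=1 → run H
t=12: queue=[H] q_used=2 → run H
t=13: queue=[H] q_used=0 → run H
t=14: queue=[H] q_used=1 → run H
t=15: (idle)
t=16: (idle)
t=17: (idle)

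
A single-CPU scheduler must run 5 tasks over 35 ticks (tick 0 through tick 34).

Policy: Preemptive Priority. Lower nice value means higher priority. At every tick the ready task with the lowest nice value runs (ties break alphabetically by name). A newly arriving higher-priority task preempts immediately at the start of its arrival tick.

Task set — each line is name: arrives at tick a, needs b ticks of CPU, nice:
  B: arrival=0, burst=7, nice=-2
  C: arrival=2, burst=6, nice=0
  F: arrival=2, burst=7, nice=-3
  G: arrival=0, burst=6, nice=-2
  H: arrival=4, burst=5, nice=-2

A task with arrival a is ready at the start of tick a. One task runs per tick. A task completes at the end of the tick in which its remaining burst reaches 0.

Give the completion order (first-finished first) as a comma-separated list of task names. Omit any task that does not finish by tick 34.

t=0: ready={B,G} → run B
t=1: ready={B,G} → run B
t=2: ready={B,C,F,G} → run F
t=3: ready={B,C,F,G} → run F
t=4: ready={B,C,F,G,H} → run F
t=5: ready={B,C,F,G,H} → run F
t=6: ready={B,C,F,G,H} → run F
t=7: ready={B,C,F,G,H} → run F
t=8: ready={B,C,F,G,H} → run F
t=9: ready={B,C,G,H} → run B
t=10: ready={B,C,G,H} → run B
t=11: ready={B,C,G,H} → run B
t=12: ready={B,C,G,H} → run B
t=13: ready={B,C,G,H} → run B
t=14: ready={C,G,H} → run G
t=15: ready={C,G,H} → run G
t=16: ready={C,G,H} → run G
t=17: ready={C,G,H} → run G
t=18: ready={C,G,H} → run G
t=19: ready={C,G,H} → run G
t=20: ready={C,H} → run H
t=21: ready={C,H} → run H
t=22: ready={C,H} → run H
t=23: ready={C,H} → run H
t=24: ready={C,H} → run H
t=25: ready={C} → run C
t=26: ready={C} → run C
t=27: ready={C} → run C
t=28: ready={C} → run C
t=29: ready={C} → run C
t=30: ready={C} → run C
t=31: (idle)
t=32: (idle)
t=33: (idle)
t=34: (idle)

completion order = F, B, G, H, C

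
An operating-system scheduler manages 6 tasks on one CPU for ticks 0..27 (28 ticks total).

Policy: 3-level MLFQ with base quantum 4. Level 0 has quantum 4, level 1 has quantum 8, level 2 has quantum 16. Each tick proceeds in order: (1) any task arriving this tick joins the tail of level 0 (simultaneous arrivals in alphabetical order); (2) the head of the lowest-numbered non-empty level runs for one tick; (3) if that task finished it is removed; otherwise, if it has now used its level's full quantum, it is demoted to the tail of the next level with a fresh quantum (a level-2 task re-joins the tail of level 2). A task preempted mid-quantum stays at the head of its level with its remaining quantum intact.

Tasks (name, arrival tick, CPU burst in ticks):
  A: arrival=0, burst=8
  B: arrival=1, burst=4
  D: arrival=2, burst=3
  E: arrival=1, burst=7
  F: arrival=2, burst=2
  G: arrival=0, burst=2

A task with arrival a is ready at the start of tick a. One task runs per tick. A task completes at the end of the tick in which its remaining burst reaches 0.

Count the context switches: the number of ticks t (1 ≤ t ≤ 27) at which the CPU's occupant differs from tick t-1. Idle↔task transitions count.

t=0: L0/L1/L2 = AG/-/- → run A
t=1: L0/L1/L2 = AGBE/-/- → run A
t=2: L0/L1/L2 = AGBEDF/-/- → run A
t=3: L0/L1/L2 = AGBEDF/-/- → run A
t=4: L0/L1/L2 = GBEDF/A/- → run G
t=5: L0/L1/L2 = GBEDF/A/- → run G
t=6: L0/L1/L2 = BEDF/A/- → run B
t=7: L0/L1/L2 = BEDF/A/- → run B
t=8: L0/L1/L2 = BEDF/A/- → run B
t=9: L0/L1/L2 = BEDF/A/- → run B
t=10: L0/L1/L2 = EDF/A/- → run E
t=11: L0/L1/L2 = EDF/A/- → run E
t=12: L0/L1/L2 = EDF/A/- → run E
t=13: L0/L1/L2 = EDF/A/- → run E
t=14: L0/L1/L2 = DF/AE/- → run D
t=15: L0/L1/L2 = DF/AE/- → run D
t=16: L0/L1/L2 = DF/AE/- → run D
t=17: L0/L1/L2 = F/AE/- → run F
t=18: L0/L1/L2 = F/AE/- → run F
t=19: L0/L1/L2 = -/AE/- → run A
t=20: L0/L1/L2 = -/AE/- → run A
t=21: L0/L1/L2 = -/AE/- → run A
t=22: L0/L1/L2 = -/AE/- → run A
t=23: L0/L1/L2 = -/E/- → run E
t=24: L0/L1/L2 = -/E/- → run E
t=25: L0/L1/L2 = -/E/- → run E
t=26: (idle)
t=27: (idle)

context switches = 8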